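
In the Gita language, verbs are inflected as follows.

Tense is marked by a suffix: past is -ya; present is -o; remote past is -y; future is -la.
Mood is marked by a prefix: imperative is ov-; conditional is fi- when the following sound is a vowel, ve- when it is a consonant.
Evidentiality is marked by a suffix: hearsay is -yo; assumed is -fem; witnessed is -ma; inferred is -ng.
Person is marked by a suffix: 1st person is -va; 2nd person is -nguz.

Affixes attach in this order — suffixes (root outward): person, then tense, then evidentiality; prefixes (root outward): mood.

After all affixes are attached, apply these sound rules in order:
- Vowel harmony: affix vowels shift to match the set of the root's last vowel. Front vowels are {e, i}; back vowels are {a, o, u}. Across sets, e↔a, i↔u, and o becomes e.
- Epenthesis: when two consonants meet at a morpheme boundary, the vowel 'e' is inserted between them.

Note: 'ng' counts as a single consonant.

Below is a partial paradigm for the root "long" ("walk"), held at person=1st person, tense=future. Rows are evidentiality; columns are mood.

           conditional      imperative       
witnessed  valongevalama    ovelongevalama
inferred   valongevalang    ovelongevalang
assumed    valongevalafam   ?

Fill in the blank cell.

ovelongevalafam

Attach person 1st person -va → longva.
Attach mood imperative ov- → ovlongva.
Attach tense future -la → ovlongvala.
Attach evidentiality assumed -fem → ovlongvalafem.
Apply vowel harmony: ovlongvalafem → ovlongvalafam.
Apply epenthesis: ovlongvalafam → ovelongevalafam.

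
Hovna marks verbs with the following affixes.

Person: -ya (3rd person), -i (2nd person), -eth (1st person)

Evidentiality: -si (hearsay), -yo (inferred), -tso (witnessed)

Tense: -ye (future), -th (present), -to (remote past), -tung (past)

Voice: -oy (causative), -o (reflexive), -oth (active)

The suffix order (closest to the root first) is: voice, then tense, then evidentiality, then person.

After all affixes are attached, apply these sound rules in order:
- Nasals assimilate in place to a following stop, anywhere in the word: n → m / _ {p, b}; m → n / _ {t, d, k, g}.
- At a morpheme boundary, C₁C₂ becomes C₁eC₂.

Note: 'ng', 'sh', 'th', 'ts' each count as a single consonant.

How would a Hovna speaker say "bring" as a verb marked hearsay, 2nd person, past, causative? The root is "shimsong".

Attach voice causative -oy → shimsongoy.
Attach tense past -tung → shimsongoytung.
Attach evidentiality hearsay -si → shimsongoytungsi.
Attach person 2nd person -i → shimsongoytungsii.
Nasal assimilation: no change.
Apply epenthesis: shimsongoytungsii → shimsongoyetungesii.

shimsongoyetungesii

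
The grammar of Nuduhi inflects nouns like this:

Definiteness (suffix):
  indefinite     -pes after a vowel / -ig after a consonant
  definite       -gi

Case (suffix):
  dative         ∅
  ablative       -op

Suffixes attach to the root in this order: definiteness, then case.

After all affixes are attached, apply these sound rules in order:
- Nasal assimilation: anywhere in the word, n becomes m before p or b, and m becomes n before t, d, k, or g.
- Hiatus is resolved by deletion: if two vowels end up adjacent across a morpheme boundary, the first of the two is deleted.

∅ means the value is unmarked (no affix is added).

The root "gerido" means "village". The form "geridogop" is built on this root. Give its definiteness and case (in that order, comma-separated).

Segment: gerido-gi-op.
definiteness: -gi → definite.
case: -op → ablative.

definite, ablative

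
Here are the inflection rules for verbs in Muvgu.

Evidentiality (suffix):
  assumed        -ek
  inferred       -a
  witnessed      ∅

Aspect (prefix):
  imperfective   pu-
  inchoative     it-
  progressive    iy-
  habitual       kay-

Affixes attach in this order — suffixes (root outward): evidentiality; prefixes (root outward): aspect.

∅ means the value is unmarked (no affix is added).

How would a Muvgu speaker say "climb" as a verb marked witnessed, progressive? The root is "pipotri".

evidentiality = witnessed: zero marking, form stays pipotri.
Attach aspect progressive iy- → iypipotri.

iypipotri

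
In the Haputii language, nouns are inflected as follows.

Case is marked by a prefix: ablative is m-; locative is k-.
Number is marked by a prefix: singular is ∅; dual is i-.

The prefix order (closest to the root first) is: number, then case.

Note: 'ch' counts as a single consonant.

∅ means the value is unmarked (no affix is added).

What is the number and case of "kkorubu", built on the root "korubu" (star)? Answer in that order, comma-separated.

Segment: k-korubu.
number: ∅ → singular.
case: k- → locative.

singular, locative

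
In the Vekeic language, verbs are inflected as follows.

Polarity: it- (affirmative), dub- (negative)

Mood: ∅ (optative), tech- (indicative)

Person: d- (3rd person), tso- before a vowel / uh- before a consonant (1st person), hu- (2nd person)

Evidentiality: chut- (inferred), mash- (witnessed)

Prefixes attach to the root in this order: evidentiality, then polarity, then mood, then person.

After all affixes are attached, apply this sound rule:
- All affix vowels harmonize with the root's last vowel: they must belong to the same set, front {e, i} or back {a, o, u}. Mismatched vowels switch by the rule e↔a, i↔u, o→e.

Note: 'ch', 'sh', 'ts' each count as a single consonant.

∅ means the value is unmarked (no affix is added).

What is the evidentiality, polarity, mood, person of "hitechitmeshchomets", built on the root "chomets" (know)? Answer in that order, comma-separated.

witnessed, affirmative, indicative, 2nd person

Segment: hu-tech-it-mash-chomets.
evidentiality: mash- → witnessed.
polarity: it- → affirmative.
mood: tech- → indicative.
person: hu- → 2nd person.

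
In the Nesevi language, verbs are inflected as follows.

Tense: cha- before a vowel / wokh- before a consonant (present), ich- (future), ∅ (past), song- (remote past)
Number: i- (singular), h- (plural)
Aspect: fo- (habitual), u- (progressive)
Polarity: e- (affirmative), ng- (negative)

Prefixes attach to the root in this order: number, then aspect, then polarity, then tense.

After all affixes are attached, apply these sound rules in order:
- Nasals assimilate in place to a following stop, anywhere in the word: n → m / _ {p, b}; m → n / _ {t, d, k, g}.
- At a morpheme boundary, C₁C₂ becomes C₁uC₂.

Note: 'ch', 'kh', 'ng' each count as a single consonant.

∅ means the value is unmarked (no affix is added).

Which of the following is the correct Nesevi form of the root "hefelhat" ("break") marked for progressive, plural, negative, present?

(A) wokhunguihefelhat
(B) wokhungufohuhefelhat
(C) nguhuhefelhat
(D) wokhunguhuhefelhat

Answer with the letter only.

Attach number plural h- → hhefelhat.
Attach aspect progressive u- → uhhefelhat.
Attach polarity negative ng- → nguhhefelhat.
Attach tense present wokh- (before consonant 'ng') → wokhnguhhefelhat.
Nasal assimilation: no change.
Apply epenthesis: wokhnguhhefelhat → wokhunguhuhefelhat.
So the correct form is wokhunguhuhefelhat, option (D).
(A) wokhunguihefelhat is wrong: it uses singular instead of plural for number.
(B) wokhungufohuhefelhat is wrong: it uses habitual instead of progressive for aspect.
(C) nguhuhefelhat is wrong: it uses past instead of present for tense.

D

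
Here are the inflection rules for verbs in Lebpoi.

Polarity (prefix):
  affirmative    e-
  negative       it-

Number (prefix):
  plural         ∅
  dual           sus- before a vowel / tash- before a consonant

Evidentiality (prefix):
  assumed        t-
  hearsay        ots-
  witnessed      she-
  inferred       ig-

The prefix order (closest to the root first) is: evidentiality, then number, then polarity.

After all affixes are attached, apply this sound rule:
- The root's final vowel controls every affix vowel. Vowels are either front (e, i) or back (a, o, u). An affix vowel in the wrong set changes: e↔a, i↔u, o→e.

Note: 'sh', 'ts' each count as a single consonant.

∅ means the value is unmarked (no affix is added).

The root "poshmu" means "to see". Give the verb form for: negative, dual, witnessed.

uttashshaposhmu

Attach evidentiality witnessed she- → sheposhmu.
Attach number dual tash- (before consonant 'sh') → tashsheposhmu.
Attach polarity negative it- → ittashsheposhmu.
Apply vowel harmony: ittashsheposhmu → uttashshaposhmu.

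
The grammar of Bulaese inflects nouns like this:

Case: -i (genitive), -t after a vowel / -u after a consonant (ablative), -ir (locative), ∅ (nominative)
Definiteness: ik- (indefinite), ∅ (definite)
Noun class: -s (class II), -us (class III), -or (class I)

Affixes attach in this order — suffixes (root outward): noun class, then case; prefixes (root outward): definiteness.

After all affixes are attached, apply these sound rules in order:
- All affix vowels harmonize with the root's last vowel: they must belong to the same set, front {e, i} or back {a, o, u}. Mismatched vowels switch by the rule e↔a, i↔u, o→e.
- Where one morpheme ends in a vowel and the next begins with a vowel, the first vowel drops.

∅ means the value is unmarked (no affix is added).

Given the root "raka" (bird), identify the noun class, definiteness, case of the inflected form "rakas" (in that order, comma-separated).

class II, definite, nominative

Segment: raka-s.
noun class: -s → class II.
definiteness: ∅ → definite.
case: ∅ → nominative.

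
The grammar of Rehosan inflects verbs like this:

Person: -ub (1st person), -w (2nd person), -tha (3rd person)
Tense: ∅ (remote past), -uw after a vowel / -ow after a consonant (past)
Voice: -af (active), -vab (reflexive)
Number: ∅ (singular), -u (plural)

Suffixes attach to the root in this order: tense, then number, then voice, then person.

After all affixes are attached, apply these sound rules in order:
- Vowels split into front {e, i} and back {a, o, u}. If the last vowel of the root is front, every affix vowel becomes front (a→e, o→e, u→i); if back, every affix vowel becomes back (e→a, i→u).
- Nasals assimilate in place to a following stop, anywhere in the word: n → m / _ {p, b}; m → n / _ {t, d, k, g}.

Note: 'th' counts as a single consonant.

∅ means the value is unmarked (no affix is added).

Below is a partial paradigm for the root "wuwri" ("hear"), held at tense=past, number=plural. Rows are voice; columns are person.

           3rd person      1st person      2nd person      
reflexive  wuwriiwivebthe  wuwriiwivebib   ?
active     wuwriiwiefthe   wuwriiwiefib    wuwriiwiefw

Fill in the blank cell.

wuwriiwivebw

Attach tense past -uw (after vowel 'i') → wuwriuw.
Attach number plural -u → wuwriuwu.
Attach voice reflexive -vab → wuwriuwuvab.
Attach person 2nd person -w → wuwriuwuvabw.
Apply vowel harmony: wuwriuwuvabw → wuwriiwivebw.
Nasal assimilation: no change.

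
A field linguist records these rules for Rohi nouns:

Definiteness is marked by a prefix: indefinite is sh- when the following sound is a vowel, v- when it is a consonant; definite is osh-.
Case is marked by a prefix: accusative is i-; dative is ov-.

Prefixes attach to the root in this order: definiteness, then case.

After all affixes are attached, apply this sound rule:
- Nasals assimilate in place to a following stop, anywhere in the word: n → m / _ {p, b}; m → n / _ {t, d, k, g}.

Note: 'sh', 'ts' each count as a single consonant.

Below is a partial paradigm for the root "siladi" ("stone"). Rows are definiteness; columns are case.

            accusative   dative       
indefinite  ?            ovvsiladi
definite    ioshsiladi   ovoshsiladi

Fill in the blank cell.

ivsiladi

Attach definiteness indefinite v- (before consonant 's') → vsiladi.
Attach case accusative i- → ivsiladi.
Nasal assimilation: no change.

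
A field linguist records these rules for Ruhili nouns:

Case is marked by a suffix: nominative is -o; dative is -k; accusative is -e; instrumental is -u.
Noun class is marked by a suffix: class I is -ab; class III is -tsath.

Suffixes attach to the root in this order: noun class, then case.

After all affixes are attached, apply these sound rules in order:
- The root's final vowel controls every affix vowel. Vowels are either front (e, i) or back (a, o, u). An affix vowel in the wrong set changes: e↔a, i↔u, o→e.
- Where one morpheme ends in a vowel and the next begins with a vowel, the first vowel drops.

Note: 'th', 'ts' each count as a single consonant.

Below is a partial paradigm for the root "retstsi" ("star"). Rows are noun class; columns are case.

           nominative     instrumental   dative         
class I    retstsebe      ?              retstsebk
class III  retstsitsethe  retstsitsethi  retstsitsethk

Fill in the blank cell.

retstsebi

Attach noun class class I -ab → retstsiab.
Attach case instrumental -u → retstsiabu.
Apply vowel harmony: retstsiabu → retstsiebi.
Apply vowel deletion: retstsiebi → retstsebi.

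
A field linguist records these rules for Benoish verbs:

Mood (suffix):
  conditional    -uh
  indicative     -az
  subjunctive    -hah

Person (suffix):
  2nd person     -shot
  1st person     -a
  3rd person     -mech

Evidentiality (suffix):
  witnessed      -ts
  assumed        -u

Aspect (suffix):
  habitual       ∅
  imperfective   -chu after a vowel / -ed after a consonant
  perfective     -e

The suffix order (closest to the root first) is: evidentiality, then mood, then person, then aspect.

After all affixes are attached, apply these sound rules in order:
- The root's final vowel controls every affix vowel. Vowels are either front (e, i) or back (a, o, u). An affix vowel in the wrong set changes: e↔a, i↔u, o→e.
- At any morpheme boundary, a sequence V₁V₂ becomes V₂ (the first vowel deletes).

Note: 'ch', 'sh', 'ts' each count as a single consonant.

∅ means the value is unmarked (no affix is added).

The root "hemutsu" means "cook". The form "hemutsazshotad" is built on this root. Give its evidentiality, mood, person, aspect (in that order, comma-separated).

assumed, indicative, 2nd person, imperfective

Segment: hemutsu-u-az-shot-ed.
evidentiality: -u → assumed.
mood: -az → indicative.
person: -shot → 2nd person.
aspect: -chu/ed → imperfective.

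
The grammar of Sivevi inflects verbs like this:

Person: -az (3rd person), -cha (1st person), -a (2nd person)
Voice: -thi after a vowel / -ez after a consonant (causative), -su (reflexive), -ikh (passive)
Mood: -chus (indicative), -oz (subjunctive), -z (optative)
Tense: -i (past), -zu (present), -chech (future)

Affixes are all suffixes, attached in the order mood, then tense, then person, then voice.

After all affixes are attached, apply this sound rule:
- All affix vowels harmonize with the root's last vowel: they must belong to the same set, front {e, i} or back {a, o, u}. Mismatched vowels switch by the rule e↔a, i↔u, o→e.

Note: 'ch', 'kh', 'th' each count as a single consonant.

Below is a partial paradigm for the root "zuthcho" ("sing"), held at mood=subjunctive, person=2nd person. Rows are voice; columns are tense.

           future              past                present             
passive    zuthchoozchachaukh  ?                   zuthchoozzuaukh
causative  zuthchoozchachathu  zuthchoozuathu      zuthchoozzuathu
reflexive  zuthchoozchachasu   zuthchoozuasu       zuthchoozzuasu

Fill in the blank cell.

zuthchoozuaukh

Attach mood subjunctive -oz → zuthchooz.
Attach tense past -i → zuthchoozi.
Attach person 2nd person -a → zuthchoozia.
Attach voice passive -ikh → zuthchooziaikh.
Apply vowel harmony: zuthchooziaikh → zuthchoozuaukh.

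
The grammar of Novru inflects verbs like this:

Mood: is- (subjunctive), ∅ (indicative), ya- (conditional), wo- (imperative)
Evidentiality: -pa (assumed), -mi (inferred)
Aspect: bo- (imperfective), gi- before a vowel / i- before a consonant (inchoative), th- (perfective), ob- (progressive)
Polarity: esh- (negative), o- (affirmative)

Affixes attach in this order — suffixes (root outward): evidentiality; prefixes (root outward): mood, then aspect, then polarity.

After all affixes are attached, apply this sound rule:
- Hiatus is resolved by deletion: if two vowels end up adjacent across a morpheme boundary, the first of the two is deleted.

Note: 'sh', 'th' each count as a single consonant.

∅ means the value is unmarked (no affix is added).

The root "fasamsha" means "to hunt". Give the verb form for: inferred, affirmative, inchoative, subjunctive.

ogisfasamshami

Attach mood subjunctive is- → isfasamsha.
Attach aspect inchoative gi- (before vowel 'i') → giisfasamsha.
Attach polarity affirmative o- → ogiisfasamsha.
Attach evidentiality inferred -mi → ogiisfasamshami.
Apply vowel deletion: ogiisfasamshami → ogisfasamshami.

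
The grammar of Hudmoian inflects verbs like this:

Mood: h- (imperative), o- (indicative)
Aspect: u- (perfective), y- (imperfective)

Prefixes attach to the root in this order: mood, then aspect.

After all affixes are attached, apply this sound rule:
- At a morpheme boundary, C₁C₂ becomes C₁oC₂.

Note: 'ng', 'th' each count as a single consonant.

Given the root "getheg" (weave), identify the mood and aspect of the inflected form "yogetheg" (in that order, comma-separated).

Segment: y-o-getheg.
mood: o- → indicative.
aspect: y- → imperfective.

indicative, imperfective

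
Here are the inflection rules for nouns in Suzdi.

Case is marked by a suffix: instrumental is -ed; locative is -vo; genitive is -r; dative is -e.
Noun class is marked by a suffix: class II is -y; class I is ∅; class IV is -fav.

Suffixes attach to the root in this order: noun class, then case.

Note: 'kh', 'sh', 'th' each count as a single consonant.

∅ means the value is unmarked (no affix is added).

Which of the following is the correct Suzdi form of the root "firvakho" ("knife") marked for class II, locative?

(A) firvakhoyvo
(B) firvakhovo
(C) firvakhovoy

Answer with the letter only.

Attach noun class class II -y → firvakhoy.
Attach case locative -vo → firvakhoyvo.
So the correct form is firvakhoyvo, option (A).
(C) firvakhovoy is wrong: it has the affixes in the wrong order.
(B) firvakhovo is wrong: it uses class I instead of class II for noun class.

A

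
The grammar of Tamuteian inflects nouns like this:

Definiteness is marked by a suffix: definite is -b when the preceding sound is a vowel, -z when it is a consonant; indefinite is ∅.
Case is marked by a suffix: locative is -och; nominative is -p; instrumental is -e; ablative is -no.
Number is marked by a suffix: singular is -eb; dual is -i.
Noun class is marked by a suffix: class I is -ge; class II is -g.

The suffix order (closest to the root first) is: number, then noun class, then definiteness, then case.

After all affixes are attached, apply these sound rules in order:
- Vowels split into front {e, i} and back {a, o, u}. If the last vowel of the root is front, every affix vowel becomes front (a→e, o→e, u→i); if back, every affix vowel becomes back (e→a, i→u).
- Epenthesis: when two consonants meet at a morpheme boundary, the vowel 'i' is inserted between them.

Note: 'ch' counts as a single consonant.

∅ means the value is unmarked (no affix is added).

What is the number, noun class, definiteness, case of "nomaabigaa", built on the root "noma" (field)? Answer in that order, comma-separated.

Segment: noma-eb-ge-e.
number: -eb → singular.
noun class: -ge → class I.
definiteness: ∅ → indefinite.
case: -e → instrumental.

singular, class I, indefinite, instrumental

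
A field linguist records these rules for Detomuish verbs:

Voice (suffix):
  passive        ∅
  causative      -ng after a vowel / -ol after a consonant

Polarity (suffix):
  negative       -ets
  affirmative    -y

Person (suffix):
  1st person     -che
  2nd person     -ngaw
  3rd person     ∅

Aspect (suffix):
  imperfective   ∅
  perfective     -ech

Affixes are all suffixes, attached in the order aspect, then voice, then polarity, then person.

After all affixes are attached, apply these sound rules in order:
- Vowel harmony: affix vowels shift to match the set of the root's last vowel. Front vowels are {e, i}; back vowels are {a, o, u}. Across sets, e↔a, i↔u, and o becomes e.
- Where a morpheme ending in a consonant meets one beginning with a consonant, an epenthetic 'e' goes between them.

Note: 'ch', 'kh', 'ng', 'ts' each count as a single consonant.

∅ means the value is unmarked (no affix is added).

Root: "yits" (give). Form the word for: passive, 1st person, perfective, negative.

yitsechetseche

Attach aspect perfective -ech → yitsech.
voice = passive: zero marking, form stays yitsech.
Attach polarity negative -ets → yitsechets.
Attach person 1st person -che → yitsechetsche.
Vowel harmony: no change.
Apply epenthesis: yitsechetsche → yitsechetseche.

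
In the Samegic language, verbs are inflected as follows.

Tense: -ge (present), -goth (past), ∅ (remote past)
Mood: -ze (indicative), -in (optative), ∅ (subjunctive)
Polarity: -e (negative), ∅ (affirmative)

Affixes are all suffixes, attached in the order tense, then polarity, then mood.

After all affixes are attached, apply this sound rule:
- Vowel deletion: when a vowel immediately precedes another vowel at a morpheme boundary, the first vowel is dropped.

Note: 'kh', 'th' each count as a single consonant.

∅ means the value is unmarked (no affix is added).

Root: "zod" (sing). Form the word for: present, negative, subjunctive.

Attach tense present -ge → zodge.
Attach polarity negative -e → zodgee.
mood = subjunctive: zero marking, form stays zodgee.
Apply vowel deletion: zodgee → zodge.

zodge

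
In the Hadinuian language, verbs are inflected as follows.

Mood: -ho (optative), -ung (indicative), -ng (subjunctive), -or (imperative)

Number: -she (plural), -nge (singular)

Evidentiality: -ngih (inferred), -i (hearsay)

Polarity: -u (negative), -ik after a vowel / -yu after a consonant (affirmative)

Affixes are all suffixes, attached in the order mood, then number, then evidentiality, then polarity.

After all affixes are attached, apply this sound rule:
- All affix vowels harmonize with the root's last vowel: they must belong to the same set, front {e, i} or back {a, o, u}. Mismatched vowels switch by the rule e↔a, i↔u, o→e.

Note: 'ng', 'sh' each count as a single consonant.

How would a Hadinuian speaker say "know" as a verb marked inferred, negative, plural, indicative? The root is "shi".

shiingshengihi

Attach mood indicative -ung → shiung.
Attach number plural -she → shiungshe.
Attach evidentiality inferred -ngih → shiungshengih.
Attach polarity negative -u → shiungshengihu.
Apply vowel harmony: shiungshengihu → shiingshengihi.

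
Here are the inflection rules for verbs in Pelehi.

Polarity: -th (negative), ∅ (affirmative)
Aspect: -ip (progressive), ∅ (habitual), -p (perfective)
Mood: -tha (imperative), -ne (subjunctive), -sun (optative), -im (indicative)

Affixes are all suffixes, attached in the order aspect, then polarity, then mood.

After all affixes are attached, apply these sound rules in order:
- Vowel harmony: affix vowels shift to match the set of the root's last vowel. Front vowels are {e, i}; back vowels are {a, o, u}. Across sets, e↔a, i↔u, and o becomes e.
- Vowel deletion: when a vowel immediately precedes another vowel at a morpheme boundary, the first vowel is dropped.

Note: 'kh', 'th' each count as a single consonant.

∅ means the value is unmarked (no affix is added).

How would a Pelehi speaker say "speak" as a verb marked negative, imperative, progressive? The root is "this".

thisipththe

Attach aspect progressive -ip → thisip.
Attach polarity negative -th → thisipth.
Attach mood imperative -tha → thisipththa.
Apply vowel harmony: thisipththa → thisipththe.
Vowel deletion: no change.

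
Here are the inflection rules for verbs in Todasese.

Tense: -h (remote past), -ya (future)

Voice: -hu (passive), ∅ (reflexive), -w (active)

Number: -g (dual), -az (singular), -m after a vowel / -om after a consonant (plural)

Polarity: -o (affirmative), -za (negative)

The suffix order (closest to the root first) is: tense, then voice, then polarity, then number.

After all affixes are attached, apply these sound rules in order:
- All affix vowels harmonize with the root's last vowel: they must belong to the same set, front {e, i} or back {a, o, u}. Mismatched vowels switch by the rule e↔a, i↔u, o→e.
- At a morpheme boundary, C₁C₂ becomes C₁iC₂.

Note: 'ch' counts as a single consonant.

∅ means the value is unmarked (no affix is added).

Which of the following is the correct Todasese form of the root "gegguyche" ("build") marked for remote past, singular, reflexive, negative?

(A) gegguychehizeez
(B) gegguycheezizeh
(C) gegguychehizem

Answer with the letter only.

A

Attach tense remote past -h → gegguycheh.
voice = reflexive: zero marking, form stays gegguycheh.
Attach polarity negative -za → gegguychehza.
Attach number singular -az → gegguychehzaaz.
Apply vowel harmony: gegguychehzaaz → gegguychehzeez.
Apply epenthesis: gegguychehzeez → gegguychehizeez.
So the correct form is gegguychehizeez, option (A).
(B) gegguycheezizeh is wrong: it has the affixes in the wrong order.
(C) gegguychehizem is wrong: it uses plural instead of singular for number.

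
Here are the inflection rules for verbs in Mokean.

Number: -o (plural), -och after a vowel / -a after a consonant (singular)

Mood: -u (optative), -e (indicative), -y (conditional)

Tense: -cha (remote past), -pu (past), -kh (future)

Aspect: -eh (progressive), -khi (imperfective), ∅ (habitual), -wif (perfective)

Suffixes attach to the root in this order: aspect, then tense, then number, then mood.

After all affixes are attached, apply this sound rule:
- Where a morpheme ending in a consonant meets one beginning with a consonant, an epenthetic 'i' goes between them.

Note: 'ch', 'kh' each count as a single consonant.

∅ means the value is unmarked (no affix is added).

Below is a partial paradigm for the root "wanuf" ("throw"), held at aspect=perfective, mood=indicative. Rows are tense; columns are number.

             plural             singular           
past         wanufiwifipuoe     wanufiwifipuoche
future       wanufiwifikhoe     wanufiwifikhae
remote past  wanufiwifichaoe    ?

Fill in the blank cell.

Attach aspect perfective -wif → wanufwif.
Attach tense remote past -cha → wanufwifcha.
Attach number singular -och (after vowel 'a') → wanufwifchaoch.
Attach mood indicative -e → wanufwifchaoche.
Apply epenthesis: wanufwifchaoche → wanufiwifichaoche.

wanufiwifichaoche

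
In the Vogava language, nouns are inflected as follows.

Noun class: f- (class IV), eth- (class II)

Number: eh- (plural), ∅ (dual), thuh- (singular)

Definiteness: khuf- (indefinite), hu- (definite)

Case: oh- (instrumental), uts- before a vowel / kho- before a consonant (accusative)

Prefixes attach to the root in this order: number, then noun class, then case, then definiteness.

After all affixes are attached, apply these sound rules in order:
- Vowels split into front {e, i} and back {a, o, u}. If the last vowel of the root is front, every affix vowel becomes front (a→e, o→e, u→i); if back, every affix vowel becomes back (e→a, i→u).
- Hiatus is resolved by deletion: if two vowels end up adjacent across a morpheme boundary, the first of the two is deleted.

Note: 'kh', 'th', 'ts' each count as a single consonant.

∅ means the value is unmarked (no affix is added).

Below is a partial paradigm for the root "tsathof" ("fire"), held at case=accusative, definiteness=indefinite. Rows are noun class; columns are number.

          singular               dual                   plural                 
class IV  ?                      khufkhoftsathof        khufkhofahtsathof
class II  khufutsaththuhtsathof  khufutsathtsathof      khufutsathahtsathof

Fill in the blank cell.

Attach number singular thuh- → thuhtsathof.
Attach noun class class IV f- → fthuhtsathof.
Attach case accusative kho- (before consonant 'f') → khofthuhtsathof.
Attach definiteness indefinite khuf- → khufkhofthuhtsathof.
Vowel harmony: no change.
Vowel deletion: no change.

khufkhofthuhtsathof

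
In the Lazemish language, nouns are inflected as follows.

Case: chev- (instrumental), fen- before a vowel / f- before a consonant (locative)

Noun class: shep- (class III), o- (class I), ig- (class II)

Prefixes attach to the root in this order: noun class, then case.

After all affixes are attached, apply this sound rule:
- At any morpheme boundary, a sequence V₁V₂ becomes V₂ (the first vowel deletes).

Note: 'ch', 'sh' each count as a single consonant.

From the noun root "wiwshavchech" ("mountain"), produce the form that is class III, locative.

fshepwiwshavchech

Attach noun class class III shep- → shepwiwshavchech.
Attach case locative f- (before consonant 'sh') → fshepwiwshavchech.
Vowel deletion: no change.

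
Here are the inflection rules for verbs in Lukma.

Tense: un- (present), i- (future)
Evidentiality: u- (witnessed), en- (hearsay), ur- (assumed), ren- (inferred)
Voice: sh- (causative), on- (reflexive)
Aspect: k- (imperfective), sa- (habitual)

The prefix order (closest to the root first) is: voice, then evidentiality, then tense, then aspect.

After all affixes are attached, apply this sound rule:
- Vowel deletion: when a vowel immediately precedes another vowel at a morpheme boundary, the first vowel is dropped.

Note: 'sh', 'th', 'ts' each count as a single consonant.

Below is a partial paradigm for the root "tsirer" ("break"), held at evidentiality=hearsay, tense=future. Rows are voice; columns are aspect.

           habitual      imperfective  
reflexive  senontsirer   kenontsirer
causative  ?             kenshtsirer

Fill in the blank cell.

Attach voice causative sh- → shtsirer.
Attach evidentiality hearsay en- → enshtsirer.
Attach tense future i- → ienshtsirer.
Attach aspect habitual sa- → saienshtsirer.
Apply vowel deletion: saienshtsirer → senshtsirer.

senshtsirer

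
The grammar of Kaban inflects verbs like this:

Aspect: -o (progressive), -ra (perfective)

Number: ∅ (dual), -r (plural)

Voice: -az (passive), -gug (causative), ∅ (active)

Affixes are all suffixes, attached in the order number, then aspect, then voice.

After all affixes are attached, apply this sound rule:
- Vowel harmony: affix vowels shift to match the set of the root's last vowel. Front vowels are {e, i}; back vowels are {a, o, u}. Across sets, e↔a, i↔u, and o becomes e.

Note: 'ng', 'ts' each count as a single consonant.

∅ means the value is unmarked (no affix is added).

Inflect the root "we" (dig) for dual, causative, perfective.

weregig

number = dual: zero marking, form stays we.
Attach aspect perfective -ra → wera.
Attach voice causative -gug → weragug.
Apply vowel harmony: weragug → weregig.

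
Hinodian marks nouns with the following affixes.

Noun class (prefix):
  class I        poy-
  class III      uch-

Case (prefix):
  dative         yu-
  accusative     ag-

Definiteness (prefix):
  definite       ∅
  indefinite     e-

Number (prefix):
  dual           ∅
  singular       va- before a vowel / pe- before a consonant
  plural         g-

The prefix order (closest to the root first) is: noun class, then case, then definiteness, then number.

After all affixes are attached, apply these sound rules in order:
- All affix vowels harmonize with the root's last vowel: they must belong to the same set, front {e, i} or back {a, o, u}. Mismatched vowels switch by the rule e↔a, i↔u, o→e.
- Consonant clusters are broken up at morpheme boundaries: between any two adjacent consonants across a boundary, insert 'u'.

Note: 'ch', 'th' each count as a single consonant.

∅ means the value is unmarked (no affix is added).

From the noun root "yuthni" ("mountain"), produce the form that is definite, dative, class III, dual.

Attach noun class class III uch- → uchyuthni.
Attach case dative yu- → yuuchyuthni.
definiteness = definite: zero marking, form stays yuuchyuthni.
number = dual: zero marking, form stays yuuchyuthni.
Apply vowel harmony: yuuchyuthni → yiichyuthni.
Apply epenthesis: yiichyuthni → yiichuyuthni.

yiichuyuthni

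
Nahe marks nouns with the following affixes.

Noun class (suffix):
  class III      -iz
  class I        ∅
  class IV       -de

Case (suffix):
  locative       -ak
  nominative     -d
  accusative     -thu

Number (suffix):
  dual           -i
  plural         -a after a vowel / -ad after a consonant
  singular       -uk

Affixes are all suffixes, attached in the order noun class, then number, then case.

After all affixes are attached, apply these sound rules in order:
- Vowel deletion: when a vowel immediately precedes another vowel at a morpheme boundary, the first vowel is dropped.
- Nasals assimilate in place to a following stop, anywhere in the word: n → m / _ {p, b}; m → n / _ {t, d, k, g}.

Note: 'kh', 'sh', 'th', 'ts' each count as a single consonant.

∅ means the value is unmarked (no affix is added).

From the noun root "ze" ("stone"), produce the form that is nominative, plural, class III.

zizadd

Attach noun class class III -iz → zeiz.
Attach number plural -ad (after consonant 'z') → zeizad.
Attach case nominative -d → zeizadd.
Apply vowel deletion: zeizadd → zizadd.
Nasal assimilation: no change.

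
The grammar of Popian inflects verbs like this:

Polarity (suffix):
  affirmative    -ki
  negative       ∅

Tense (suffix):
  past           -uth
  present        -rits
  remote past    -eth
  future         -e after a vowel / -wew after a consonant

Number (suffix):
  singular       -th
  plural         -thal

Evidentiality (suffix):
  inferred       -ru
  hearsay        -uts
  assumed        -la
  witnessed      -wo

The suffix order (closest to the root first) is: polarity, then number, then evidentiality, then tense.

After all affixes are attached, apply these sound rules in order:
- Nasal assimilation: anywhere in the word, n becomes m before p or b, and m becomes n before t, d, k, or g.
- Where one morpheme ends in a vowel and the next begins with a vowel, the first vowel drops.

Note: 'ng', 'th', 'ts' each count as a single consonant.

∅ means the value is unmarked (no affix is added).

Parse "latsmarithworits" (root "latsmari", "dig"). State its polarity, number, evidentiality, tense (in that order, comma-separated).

negative, singular, witnessed, present

Segment: latsmari-th-wo-rits.
polarity: ∅ → negative.
number: -th → singular.
evidentiality: -wo → witnessed.
tense: -rits → present.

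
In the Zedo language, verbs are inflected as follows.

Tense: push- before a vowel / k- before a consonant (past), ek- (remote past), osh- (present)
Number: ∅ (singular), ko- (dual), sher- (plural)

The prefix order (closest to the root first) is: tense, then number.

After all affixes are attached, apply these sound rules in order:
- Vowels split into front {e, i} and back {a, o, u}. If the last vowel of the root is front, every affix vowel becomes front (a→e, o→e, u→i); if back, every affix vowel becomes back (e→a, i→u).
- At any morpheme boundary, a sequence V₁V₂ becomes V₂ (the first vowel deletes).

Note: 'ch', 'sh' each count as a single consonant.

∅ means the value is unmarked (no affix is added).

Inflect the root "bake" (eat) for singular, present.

Attach tense present osh- → oshbake.
number = singular: zero marking, form stays oshbake.
Apply vowel harmony: oshbake → eshbake.
Vowel deletion: no change.

eshbake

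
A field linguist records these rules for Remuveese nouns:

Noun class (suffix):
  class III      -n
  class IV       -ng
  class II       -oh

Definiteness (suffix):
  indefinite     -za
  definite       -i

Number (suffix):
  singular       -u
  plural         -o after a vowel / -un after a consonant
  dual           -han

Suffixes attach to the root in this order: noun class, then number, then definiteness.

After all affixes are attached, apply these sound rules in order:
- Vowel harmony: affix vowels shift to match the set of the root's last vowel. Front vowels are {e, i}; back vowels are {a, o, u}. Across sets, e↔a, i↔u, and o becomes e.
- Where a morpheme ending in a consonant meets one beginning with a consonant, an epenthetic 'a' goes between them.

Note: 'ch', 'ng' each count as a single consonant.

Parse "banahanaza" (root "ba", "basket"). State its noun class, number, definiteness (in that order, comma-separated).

Segment: ba-n-han-za.
noun class: -n → class III.
number: -han → dual.
definiteness: -za → indefinite.

class III, dual, indefinite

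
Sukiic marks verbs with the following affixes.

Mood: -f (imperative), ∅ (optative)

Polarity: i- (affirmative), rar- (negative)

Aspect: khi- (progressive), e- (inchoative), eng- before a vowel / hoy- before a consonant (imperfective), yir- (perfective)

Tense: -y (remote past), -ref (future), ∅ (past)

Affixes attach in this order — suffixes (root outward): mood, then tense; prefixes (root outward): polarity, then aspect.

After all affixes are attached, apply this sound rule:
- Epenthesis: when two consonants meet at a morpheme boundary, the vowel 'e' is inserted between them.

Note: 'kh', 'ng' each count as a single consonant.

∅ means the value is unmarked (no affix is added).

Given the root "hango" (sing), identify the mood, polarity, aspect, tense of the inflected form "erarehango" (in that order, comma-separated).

optative, negative, inchoative, past

Segment: e-rar-hango.
mood: ∅ → optative.
polarity: rar- → negative.
aspect: e- → inchoative.
tense: ∅ → past.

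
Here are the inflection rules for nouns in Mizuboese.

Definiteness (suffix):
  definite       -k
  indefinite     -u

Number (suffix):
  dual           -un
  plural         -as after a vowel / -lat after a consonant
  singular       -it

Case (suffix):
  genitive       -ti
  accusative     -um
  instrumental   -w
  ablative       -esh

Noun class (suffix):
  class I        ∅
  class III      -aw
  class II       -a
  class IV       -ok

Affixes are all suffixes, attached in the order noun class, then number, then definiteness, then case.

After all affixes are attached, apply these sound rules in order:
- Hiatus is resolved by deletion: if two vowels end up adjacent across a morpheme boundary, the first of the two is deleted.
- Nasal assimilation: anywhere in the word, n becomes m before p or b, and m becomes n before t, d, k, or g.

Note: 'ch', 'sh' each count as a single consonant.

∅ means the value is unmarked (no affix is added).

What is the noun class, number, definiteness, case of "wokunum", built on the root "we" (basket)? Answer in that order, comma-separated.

Segment: we-ok-un-u-um.
noun class: -ok → class IV.
number: -un → dual.
definiteness: -u → indefinite.
case: -um → accusative.

class IV, dual, indefinite, accusative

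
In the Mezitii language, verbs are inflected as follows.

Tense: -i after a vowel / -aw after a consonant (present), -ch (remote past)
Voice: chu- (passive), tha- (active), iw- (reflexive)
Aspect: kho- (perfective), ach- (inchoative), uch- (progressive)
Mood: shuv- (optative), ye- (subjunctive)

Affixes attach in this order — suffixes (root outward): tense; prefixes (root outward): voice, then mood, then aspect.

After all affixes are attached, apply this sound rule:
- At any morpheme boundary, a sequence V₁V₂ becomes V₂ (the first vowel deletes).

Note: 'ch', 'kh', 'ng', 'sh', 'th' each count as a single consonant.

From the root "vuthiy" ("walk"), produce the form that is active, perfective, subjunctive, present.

Attach voice active tha- → thavuthiy.
Attach mood subjunctive ye- → yethavuthiy.
Attach aspect perfective kho- → khoyethavuthiy.
Attach tense present -aw (after consonant 'y') → khoyethavuthiyaw.
Vowel deletion: no change.

khoyethavuthiyaw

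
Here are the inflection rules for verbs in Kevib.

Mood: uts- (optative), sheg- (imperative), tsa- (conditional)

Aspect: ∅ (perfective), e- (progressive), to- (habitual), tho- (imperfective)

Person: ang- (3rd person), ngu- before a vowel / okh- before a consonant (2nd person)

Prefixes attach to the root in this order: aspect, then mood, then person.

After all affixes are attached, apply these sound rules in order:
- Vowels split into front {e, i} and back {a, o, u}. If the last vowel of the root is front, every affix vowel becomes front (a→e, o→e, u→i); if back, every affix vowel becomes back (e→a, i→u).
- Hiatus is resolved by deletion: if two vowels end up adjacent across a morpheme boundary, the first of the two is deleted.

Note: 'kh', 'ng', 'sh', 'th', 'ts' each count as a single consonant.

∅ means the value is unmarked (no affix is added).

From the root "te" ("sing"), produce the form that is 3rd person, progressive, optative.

Attach aspect progressive e- → ete.
Attach mood optative uts- → utsete.
Attach person 3rd person ang- → angutsete.
Apply vowel harmony: angutsete → engitsete.
Vowel deletion: no change.

engitsete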